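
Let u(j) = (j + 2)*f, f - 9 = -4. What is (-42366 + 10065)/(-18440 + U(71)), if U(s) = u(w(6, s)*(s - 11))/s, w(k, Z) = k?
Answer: 254819/145270 ≈ 1.7541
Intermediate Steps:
f = 5 (f = 9 - 4 = 5)
u(j) = 10 + 5*j (u(j) = (j + 2)*5 = (2 + j)*5 = 10 + 5*j)
U(s) = (-320 + 30*s)/s (U(s) = (10 + 5*(6*(s - 11)))/s = (10 + 5*(6*(-11 + s)))/s = (10 + 5*(-66 + 6*s))/s = (10 + (-330 + 30*s))/s = (-320 + 30*s)/s)
(-42366 + 10065)/(-18440 + U(71)) = (-42366 + 10065)/(-18440 + (30 - 320/71)) = -32301/(-18440 + (30 - 320*1/71)) = -32301/(-18440 + (30 - 320/71)) = -32301/(-18440 + 1810/71) = -32301/(-1307430/71) = -32301*(-71/1307430) = 254819/145270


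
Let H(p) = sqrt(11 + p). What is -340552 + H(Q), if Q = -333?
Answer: -340552 + I*sqrt(322) ≈ -3.4055e+5 + 17.944*I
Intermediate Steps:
-340552 + H(Q) = -340552 + sqrt(11 - 333) = -340552 + sqrt(-322) = -340552 + I*sqrt(322)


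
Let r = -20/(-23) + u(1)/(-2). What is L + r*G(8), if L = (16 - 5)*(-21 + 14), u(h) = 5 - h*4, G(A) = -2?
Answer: -1788/23 ≈ -77.739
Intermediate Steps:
u(h) = 5 - 4*h
L = -77 (L = 11*(-7) = -77)
r = 17/46 (r = -20/(-23) + (5 - 4*1)/(-2) = -20*(-1/23) + (5 - 4)*(-½) = 20/23 + 1*(-½) = 20/23 - ½ = 17/46 ≈ 0.36957)
L + r*G(8) = -77 + (17/46)*(-2) = -77 - 17/23 = -1788/23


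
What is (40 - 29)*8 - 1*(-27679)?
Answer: 27767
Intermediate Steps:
(40 - 29)*8 - 1*(-27679) = 11*8 + 27679 = 88 + 27679 = 27767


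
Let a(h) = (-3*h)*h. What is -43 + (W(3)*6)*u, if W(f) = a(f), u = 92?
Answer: -14947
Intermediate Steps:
a(h) = -3*h²
W(f) = -3*f²
-43 + (W(3)*6)*u = -43 + (-3*3²*6)*92 = -43 + (-3*9*6)*92 = -43 - 27*6*92 = -43 - 162*92 = -43 - 14904 = -14947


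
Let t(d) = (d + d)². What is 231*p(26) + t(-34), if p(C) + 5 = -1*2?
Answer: 3007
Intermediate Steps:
p(C) = -7 (p(C) = -5 - 1*2 = -5 - 2 = -7)
t(d) = 4*d² (t(d) = (2*d)² = 4*d²)
231*p(26) + t(-34) = 231*(-7) + 4*(-34)² = -1617 + 4*1156 = -1617 + 4624 = 3007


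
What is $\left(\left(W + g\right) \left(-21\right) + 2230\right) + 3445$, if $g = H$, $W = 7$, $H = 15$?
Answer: $5213$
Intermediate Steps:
$g = 15$
$\left(\left(W + g\right) \left(-21\right) + 2230\right) + 3445 = \left(\left(7 + 15\right) \left(-21\right) + 2230\right) + 3445 = \left(22 \left(-21\right) + 2230\right) + 3445 = \left(-462 + 2230\right) + 3445 = 1768 + 3445 = 5213$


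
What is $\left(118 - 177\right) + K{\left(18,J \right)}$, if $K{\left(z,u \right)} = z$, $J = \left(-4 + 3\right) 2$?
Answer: $-41$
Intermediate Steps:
$J = -2$ ($J = \left(-1\right) 2 = -2$)
$\left(118 - 177\right) + K{\left(18,J \right)} = \left(118 - 177\right) + 18 = -59 + 18 = -41$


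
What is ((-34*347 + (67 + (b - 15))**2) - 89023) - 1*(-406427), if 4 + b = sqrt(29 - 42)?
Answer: 307897 + 96*I*sqrt(13) ≈ 3.079e+5 + 346.13*I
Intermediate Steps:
b = -4 + I*sqrt(13) (b = -4 + sqrt(29 - 42) = -4 + sqrt(-13) = -4 + I*sqrt(13) ≈ -4.0 + 3.6056*I)
((-34*347 + (67 + (b - 15))**2) - 89023) - 1*(-406427) = ((-34*347 + (67 + ((-4 + I*sqrt(13)) - 15))**2) - 89023) - 1*(-406427) = ((-11798 + (67 + (-19 + I*sqrt(13)))**2) - 89023) + 406427 = ((-11798 + (48 + I*sqrt(13))**2) - 89023) + 406427 = (-100821 + (48 + I*sqrt(13))**2) + 406427 = 305606 + (48 + I*sqrt(13))**2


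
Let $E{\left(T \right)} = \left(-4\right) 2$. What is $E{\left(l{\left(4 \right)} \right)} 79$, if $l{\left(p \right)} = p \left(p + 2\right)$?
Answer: $-632$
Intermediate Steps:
$l{\left(p \right)} = p \left(2 + p\right)$
$E{\left(T \right)} = -8$
$E{\left(l{\left(4 \right)} \right)} 79 = \left(-8\right) 79 = -632$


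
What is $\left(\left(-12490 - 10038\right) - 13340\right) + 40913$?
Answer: $5045$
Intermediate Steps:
$\left(\left(-12490 - 10038\right) - 13340\right) + 40913 = \left(-22528 - 13340\right) + 40913 = -35868 + 40913 = 5045$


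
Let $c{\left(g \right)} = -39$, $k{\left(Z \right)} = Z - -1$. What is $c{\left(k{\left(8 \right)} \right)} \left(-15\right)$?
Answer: $585$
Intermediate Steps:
$k{\left(Z \right)} = 1 + Z$ ($k{\left(Z \right)} = Z + 1 = 1 + Z$)
$c{\left(k{\left(8 \right)} \right)} \left(-15\right) = \left(-39\right) \left(-15\right) = 585$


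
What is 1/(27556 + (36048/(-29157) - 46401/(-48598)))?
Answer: 472323962/13015226114623 ≈ 3.6290e-5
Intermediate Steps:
1/(27556 + (36048/(-29157) - 46401/(-48598))) = 1/(27556 + (36048*(-1/29157) - 46401*(-1/48598))) = 1/(27556 + (-12016/9719 + 46401/48598)) = 1/(27556 - 132982249/472323962) = 1/(13015226114623/472323962) = 472323962/13015226114623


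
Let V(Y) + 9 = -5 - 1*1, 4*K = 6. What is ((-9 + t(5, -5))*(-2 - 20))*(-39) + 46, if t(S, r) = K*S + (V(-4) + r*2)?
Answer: -22691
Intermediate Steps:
K = 3/2 (K = (1/4)*6 = 3/2 ≈ 1.5000)
V(Y) = -15 (V(Y) = -9 + (-5 - 1*1) = -9 + (-5 - 1) = -9 - 6 = -15)
t(S, r) = -15 + 2*r + 3*S/2 (t(S, r) = 3*S/2 + (-15 + r*2) = 3*S/2 + (-15 + 2*r) = -15 + 2*r + 3*S/2)
((-9 + t(5, -5))*(-2 - 20))*(-39) + 46 = ((-9 + (-15 + 2*(-5) + (3/2)*5))*(-2 - 20))*(-39) + 46 = ((-9 + (-15 - 10 + 15/2))*(-22))*(-39) + 46 = ((-9 - 35/2)*(-22))*(-39) + 46 = -53/2*(-22)*(-39) + 46 = 583*(-39) + 46 = -22737 + 46 = -22691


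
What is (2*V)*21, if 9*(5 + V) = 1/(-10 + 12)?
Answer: -623/3 ≈ -207.67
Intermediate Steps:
V = -89/18 (V = -5 + 1/(9*(-10 + 12)) = -5 + (1/9)/2 = -5 + (1/9)*(1/2) = -5 + 1/18 = -89/18 ≈ -4.9444)
(2*V)*21 = (2*(-89/18))*21 = -89/9*21 = -623/3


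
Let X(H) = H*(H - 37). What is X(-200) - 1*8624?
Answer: 38776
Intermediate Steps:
X(H) = H*(-37 + H)
X(-200) - 1*8624 = -200*(-37 - 200) - 1*8624 = -200*(-237) - 8624 = 47400 - 8624 = 38776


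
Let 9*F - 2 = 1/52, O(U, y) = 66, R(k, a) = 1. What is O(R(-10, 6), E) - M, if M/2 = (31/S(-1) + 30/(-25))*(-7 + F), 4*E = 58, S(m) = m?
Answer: -144437/390 ≈ -370.35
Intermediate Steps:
E = 29/2 (E = (¼)*58 = 29/2 ≈ 14.500)
F = 35/156 (F = 2/9 + (⅑)/52 = 2/9 + (⅑)*(1/52) = 2/9 + 1/468 = 35/156 ≈ 0.22436)
M = 170177/390 (M = 2*((31/(-1) + 30/(-25))*(-7 + 35/156)) = 2*((31*(-1) + 30*(-1/25))*(-1057/156)) = 2*((-31 - 6/5)*(-1057/156)) = 2*(-161/5*(-1057/156)) = 2*(170177/780) = 170177/390 ≈ 436.35)
O(R(-10, 6), E) - M = 66 - 1*170177/390 = 66 - 170177/390 = -144437/390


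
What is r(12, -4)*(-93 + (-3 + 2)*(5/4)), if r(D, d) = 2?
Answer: -377/2 ≈ -188.50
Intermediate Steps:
r(12, -4)*(-93 + (-3 + 2)*(5/4)) = 2*(-93 + (-3 + 2)*(5/4)) = 2*(-93 - 5/4) = 2*(-377/4) = -377/2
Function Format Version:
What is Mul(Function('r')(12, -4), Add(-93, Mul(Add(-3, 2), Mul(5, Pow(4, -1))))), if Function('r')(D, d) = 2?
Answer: Rational(-377, 2) ≈ -188.50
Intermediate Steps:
Mul(Function('r')(12, -4), Add(-93, Mul(Add(-3, 2), Mul(5, Pow(4, -1))))) = Mul(2, Add(-93, Mul(Add(-3, 2), Mul(5, Pow(4, -1))))) = Mul(2, Add(-93, Mul(-1, Mul(5, Rational(1, 4))))) = Mul(2, Add(-93, Mul(-1, Rational(5, 4)))) = Mul(2, Add(-93, Rational(-5, 4))) = Mul(2, Rational(-377, 4)) = Rational(-377, 2)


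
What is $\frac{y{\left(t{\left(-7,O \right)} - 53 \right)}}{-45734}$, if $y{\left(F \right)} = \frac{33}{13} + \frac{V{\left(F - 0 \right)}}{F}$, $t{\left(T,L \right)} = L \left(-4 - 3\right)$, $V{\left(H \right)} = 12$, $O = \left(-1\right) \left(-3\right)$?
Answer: $- \frac{1143}{21998054} \approx -5.1959 \cdot 10^{-5}$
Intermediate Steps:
$O = 3$
$t{\left(T,L \right)} = - 7 L$ ($t{\left(T,L \right)} = L \left(-7\right) = - 7 L$)
$y{\left(F \right)} = \frac{33}{13} + \frac{12}{F}$
$\frac{y{\left(t{\left(-7,O \right)} - 53 \right)}}{-45734} = \frac{\frac{33}{13} + \frac{12}{\left(-7\right) 3 - 53}}{-45734} = \left(\frac{33}{13} + \frac{12}{-21 - 53}\right) \left(- \frac{1}{45734}\right) = \left(\frac{33}{13} + \frac{12}{-74}\right) \left(- \frac{1}{45734}\right) = \left(\frac{33}{13} + 12 \left(- \frac{1}{74}\right)\right) \left(- \frac{1}{45734}\right) = \left(\frac{33}{13} - \frac{6}{37}\right) \left(- \frac{1}{45734}\right) = \frac{1143}{481} \left(- \frac{1}{45734}\right) = - \frac{1143}{21998054}$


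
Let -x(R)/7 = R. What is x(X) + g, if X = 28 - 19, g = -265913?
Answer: -265976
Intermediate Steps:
X = 9
x(R) = -7*R
x(X) + g = -7*9 - 265913 = -63 - 265913 = -265976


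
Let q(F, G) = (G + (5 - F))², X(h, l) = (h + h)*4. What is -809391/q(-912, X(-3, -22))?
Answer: -809391/797449 ≈ -1.0150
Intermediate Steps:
X(h, l) = 8*h (X(h, l) = (2*h)*4 = 8*h)
q(F, G) = (5 + G - F)²
-809391/q(-912, X(-3, -22)) = -809391/(5 + 8*(-3) - 1*(-912))² = -809391/(5 - 24 + 912)² = -809391/(893²) = -809391/797449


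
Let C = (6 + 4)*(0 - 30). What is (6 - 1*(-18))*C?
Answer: -7200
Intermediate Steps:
C = -300 (C = 10*(-30) = -300)
(6 - 1*(-18))*C = (6 - 1*(-18))*(-300) = (6 + 18)*(-300) = 24*(-300) = -7200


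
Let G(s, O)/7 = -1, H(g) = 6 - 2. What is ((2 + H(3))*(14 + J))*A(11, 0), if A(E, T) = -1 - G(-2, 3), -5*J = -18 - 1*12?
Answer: 720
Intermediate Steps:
J = 6 (J = -(-18 - 1*12)/5 = -(-18 - 12)/5 = -1/5*(-30) = 6)
H(g) = 4
G(s, O) = -7 (G(s, O) = 7*(-1) = -7)
A(E, T) = 6 (A(E, T) = -1 - 1*(-7) = -1 + 7 = 6)
((2 + H(3))*(14 + J))*A(11, 0) = ((2 + 4)*(14 + 6))*6 = (6*20)*6 = 120*6 = 720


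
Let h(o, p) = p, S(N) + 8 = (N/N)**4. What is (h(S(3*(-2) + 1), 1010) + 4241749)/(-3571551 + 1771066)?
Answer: -4242759/1800485 ≈ -2.3565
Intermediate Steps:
S(N) = -7 (S(N) = -8 + (N/N)**4 = -8 + 1**4 = -8 + 1 = -7)
(h(S(3*(-2) + 1), 1010) + 4241749)/(-3571551 + 1771066) = (1010 + 4241749)/(-3571551 + 1771066) = 4242759/(-1800485) = 4242759*(-1/1800485) = -4242759/1800485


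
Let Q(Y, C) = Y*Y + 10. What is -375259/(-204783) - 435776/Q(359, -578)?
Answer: -40872008839/26394685653 ≈ -1.5485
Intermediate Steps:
Q(Y, C) = 10 + Y² (Q(Y, C) = Y² + 10 = 10 + Y²)
-375259/(-204783) - 435776/Q(359, -578) = -375259/(-204783) - 435776/(10 + 359²) = -375259*(-1/204783) - 435776/(10 + 128881) = 375259/204783 - 435776/128891 = -40872008839/26394685653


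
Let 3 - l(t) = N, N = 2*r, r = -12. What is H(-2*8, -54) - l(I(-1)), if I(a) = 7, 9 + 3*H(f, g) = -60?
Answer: -50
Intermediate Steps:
H(f, g) = -23 (H(f, g) = -3 + (⅓)*(-60) = -3 - 20 = -23)
N = -24 (N = 2*(-12) = -24)
l(t) = 27 (l(t) = 3 - 1*(-24) = 3 + 24 = 27)
H(-2*8, -54) - l(I(-1)) = -23 - 1*27 = -23 - 27 = -50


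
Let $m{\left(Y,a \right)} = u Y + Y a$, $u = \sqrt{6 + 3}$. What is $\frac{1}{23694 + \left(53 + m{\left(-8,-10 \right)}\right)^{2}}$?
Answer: $\frac{1}{35575} \approx 2.811 \cdot 10^{-5}$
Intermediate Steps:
$u = 3$ ($u = \sqrt{9} = 3$)
$m{\left(Y,a \right)} = 3 Y + Y a$
$\frac{1}{23694 + \left(53 + m{\left(-8,-10 \right)}\right)^{2}} = \frac{1}{23694 + \left(53 - 8 \left(3 - 10\right)\right)^{2}} = \frac{1}{23694 + \left(53 - -56\right)^{2}} = \frac{1}{23694 + \left(53 + 56\right)^{2}} = \frac{1}{23694 + 109^{2}} = \frac{1}{23694 + 11881} = \frac{1}{35575}$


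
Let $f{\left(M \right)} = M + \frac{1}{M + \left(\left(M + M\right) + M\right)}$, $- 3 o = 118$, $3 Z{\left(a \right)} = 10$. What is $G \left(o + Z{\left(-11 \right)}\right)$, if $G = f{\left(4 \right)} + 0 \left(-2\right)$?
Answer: $- \frac{585}{4} \approx -146.25$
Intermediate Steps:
$Z{\left(a \right)} = \frac{10}{3}$ ($Z{\left(a \right)} = \frac{1}{3} \cdot 10 = \frac{10}{3}$)
$o = - \frac{118}{3}$ ($o = \left(- \frac{1}{3}\right) 118 = - \frac{118}{3} \approx -39.333$)
$f{\left(M \right)} = M + \frac{1}{4 M}$ ($f{\left(M \right)} = M + \frac{1}{M + \left(2 M + M\right)} = M + \frac{1}{M + 3 M} = M + \frac{1}{4 M}$)
$G = \frac{65}{16}$ ($G = \left(4 + \frac{1}{4 \cdot 4}\right) + 0 \left(-2\right) = \left(4 + \frac{1}{4} \cdot \frac{1}{4}\right) + 0 = \left(4 + \frac{1}{16}\right) + 0 = \frac{65}{16} + 0 = \frac{65}{16} \approx 4.0625$)
$G \left(o + Z{\left(-11 \right)}\right) = \frac{65 \left(- \frac{118}{3} + \frac{10}{3}\right)}{16} = \frac{65}{16} \left(-36\right) = - \frac{585}{4}$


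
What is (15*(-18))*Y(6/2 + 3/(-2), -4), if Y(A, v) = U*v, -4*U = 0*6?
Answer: 0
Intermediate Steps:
U = 0 (U = -0*6 = -¼*0 = 0)
Y(A, v) = 0 (Y(A, v) = 0*v = 0)
(15*(-18))*Y(6/2 + 3/(-2), -4) = (15*(-18))*0 = -270*0 = 0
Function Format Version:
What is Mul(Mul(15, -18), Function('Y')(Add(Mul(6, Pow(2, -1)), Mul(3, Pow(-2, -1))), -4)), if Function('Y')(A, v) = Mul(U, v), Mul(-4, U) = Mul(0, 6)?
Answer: 0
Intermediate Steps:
U = 0 (U = Mul(Rational(-1, 4), Mul(0, 6)) = Mul(Rational(-1, 4), 0) = 0)
Function('Y')(A, v) = 0 (Function('Y')(A, v) = Mul(0, v) = 0)
Mul(Mul(15, -18), Function('Y')(Add(Mul(6, Pow(2, -1)), Mul(3, Pow(-2, -1))), -4)) = Mul(Mul(15, -18), 0) = Mul(-270, 0) = 0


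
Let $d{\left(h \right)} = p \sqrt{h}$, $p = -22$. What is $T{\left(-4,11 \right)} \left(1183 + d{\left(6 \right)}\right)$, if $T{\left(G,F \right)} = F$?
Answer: $13013 - 242 \sqrt{6} \approx 12420.0$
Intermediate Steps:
$d{\left(h \right)} = - 22 \sqrt{h}$
$T{\left(-4,11 \right)} \left(1183 + d{\left(6 \right)}\right) = 11 \left(1183 - 22 \sqrt{6}\right) = 13013 - 242 \sqrt{6}$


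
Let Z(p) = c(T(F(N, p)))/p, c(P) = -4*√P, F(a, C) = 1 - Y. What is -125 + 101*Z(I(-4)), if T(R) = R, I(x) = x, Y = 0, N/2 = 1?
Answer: -24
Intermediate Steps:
N = 2 (N = 2*1 = 2)
F(a, C) = 1 (F(a, C) = 1 - 1*0 = 1 + 0 = 1)
Z(p) = -4/p (Z(p) = (-4*√1)/p = (-4*1)/p = -4/p)
-125 + 101*Z(I(-4)) = -125 + 101*(-4/(-4)) = -125 + 101*(-4*(-¼)) = -125 + 101*1 = -125 + 101 = -24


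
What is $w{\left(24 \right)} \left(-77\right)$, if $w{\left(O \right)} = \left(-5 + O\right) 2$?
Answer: $-2926$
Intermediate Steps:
$w{\left(O \right)} = -10 + 2 O$
$w{\left(24 \right)} \left(-77\right) = \left(-10 + 2 \cdot 24\right) \left(-77\right) = \left(-10 + 48\right) \left(-77\right) = 38 \left(-77\right) = -2926$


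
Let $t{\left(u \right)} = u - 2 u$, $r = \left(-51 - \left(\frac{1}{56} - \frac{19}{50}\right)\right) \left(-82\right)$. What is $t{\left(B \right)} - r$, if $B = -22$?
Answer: $- \frac{2891213}{700} \approx -4130.3$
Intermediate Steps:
$r = \frac{2906613}{700}$ ($r = \left(-51 - - \frac{507}{1400}\right) \left(-82\right) = \left(-51 + \left(\frac{19}{50} - \frac{1}{56}\right)\right) \left(-82\right) = \left(-51 + \frac{507}{1400}\right) \left(-82\right) = \left(- \frac{70893}{1400}\right) \left(-82\right) = \frac{2906613}{700} \approx 4152.3$)
$t{\left(u \right)} = - u$
$t{\left(B \right)} - r = \left(-1\right) \left(-22\right) - \frac{2906613}{700} = 22 - \frac{2906613}{700} = - \frac{2891213}{700}$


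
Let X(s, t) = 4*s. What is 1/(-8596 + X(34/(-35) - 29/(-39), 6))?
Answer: -1365/11734784 ≈ -0.00011632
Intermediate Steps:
1/(-8596 + X(34/(-35) - 29/(-39), 6)) = 1/(-8596 + 4*(34/(-35) - 29/(-39))) = 1/(-8596 + 4*(34*(-1/35) - 29*(-1/39))) = 1/(-8596 + 4*(-34/35 + 29/39)) = 1/(-8596 + 4*(-311/1365)) = 1/(-8596 - 1244/1365) = 1/(-11734784/1365) = -1365/11734784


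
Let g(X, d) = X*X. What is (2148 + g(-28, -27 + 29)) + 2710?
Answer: 5642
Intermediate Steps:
g(X, d) = X**2
(2148 + g(-28, -27 + 29)) + 2710 = (2148 + (-28)**2) + 2710 = (2148 + 784) + 2710 = 2932 + 2710 = 5642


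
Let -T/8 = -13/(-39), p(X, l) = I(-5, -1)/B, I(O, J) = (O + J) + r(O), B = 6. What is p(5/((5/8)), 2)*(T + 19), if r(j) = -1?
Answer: -343/18 ≈ -19.056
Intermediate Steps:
I(O, J) = -1 + J + O (I(O, J) = (O + J) - 1 = (J + O) - 1 = -1 + J + O)
p(X, l) = -7/6 (p(X, l) = (-1 - 1 - 5)/6 = -7*⅙ = -7/6)
T = -8/3 (T = -(-104)/(-39) = -(-104)*(-1)/39 = -8*⅓ = -8/3 ≈ -2.6667)
p(5/((5/8)), 2)*(T + 19) = -7*(-8/3 + 19)/6 = -7/6*49/3 = -343/18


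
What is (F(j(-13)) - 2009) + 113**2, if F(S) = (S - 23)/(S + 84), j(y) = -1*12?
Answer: 774685/72 ≈ 10760.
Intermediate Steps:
j(y) = -12
F(S) = (-23 + S)/(84 + S)
(F(j(-13)) - 2009) + 113**2 = ((-23 - 12)/(84 - 12) - 2009) + 113**2 = (-35/72 - 2009) + 12769 = -144683/72 + 12769 = 774685/72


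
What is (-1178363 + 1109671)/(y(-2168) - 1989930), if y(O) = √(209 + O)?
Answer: 45564090520/1319940468953 + 68692*I*√1959/3959821406859 ≈ 0.03452 + 7.678e-7*I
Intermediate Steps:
(-1178363 + 1109671)/(y(-2168) - 1989930) = (-1178363 + 1109671)/(√(209 - 2168) - 1989930) = -68692/(√(-1959) - 1989930) = -68692/(I*√1959 - 1989930) = -68692/(-1989930 + I*√1959)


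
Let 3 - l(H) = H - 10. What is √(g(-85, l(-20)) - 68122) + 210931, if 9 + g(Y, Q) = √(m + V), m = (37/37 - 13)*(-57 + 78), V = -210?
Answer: 210931 + √(-68131 + I*√462) ≈ 2.1093e+5 + 261.02*I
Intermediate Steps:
l(H) = 13 - H (l(H) = 3 - (H - 10) = 3 - (-10 + H) = 3 + (10 - H) = 13 - H)
m = -252 (m = (37*(1/37) - 13)*21 = (1 - 13)*21 = -12*21 = -252)
g(Y, Q) = -9 + I*√462 (g(Y, Q) = -9 + √(-252 - 210) = -9 + √(-462) = -9 + I*√462)
√(g(-85, l(-20)) - 68122) + 210931 = √((-9 + I*√462) - 68122) + 210931 = √(-68131 + I*√462) + 210931 = 210931 + √(-68131 + I*√462)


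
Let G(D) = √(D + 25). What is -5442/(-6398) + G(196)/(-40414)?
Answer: 2721/3199 - √221/40414 ≈ 0.85021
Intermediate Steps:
G(D) = √(25 + D)
-5442/(-6398) + G(196)/(-40414) = -5442/(-6398) + √(25 + 196)/(-40414) = -5442*(-1/6398) + √221*(-1/40414) = 2721/3199 - √221/40414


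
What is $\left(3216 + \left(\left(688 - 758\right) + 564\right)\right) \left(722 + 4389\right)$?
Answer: $18961810$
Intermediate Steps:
$\left(3216 + \left(\left(688 - 758\right) + 564\right)\right) \left(722 + 4389\right) = \left(3216 + \left(-70 + 564\right)\right) 5111 = \left(3216 + 494\right) 5111 = 3710 \cdot 5111 = 18961810$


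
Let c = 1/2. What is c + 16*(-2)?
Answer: -63/2 ≈ -31.500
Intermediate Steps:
c = 1/2 ≈ 0.50000
c + 16*(-2) = 1/2 + 16*(-2) = 1/2 - 32 = -63/2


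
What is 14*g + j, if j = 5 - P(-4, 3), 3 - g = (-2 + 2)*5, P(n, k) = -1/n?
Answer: 187/4 ≈ 46.750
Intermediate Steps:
g = 3 (g = 3 - (-2 + 2)*5 = 3 - 0*5 = 3 - 1*0 = 3 + 0 = 3)
j = 19/4 (j = 5 - (-1)/(-4) = 5 - (-1)*(-1)/4 = 5 - 1*¼ = 5 - ¼ = 19/4 ≈ 4.7500)
14*g + j = 14*3 + 19/4 = 42 + 19/4 = 187/4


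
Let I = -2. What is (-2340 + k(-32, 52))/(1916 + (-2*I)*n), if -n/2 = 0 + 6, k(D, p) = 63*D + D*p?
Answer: -1505/467 ≈ -3.2227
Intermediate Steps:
n = -12 (n = -2*(0 + 6) = -2*6 = -12)
(-2340 + k(-32, 52))/(1916 + (-2*I)*n) = (-2340 - 32*(63 + 52))/(1916 - 2*(-2)*(-12)) = (-2340 - 32*115)/(1916 + 4*(-12)) = (-2340 - 3680)/(1916 - 48) = -6020/1868 = -6020*1/1868 = -1505/467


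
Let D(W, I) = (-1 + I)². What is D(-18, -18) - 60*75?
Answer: -4139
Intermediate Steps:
D(-18, -18) - 60*75 = (-1 - 18)² - 60*75 = (-19)² - 4500 = 361 - 4500 = -4139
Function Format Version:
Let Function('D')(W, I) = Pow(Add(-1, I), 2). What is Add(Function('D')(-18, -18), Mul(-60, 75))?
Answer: -4139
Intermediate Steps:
Add(Function('D')(-18, -18), Mul(-60, 75)) = Add(Pow(Add(-1, -18), 2), Mul(-60, 75)) = Add(Pow(-19, 2), -4500) = Add(361, -4500) = -4139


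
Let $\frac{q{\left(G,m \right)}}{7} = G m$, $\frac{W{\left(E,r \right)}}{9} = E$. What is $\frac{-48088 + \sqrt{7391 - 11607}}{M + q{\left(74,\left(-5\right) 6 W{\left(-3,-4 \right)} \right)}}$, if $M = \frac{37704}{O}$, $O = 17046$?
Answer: $- \frac{17077251}{149004133} + \frac{2841 i \sqrt{1054}}{596016532} \approx -0.11461 + 0.00015475 i$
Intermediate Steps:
$W{\left(E,r \right)} = 9 E$
$M = \frac{6284}{2841}$ ($M = \frac{37704}{17046} = 37704 \cdot \frac{1}{17046} = \frac{6284}{2841} \approx 2.2119$)
$q{\left(G,m \right)} = 7 G m$
$\frac{-48088 + \sqrt{7391 - 11607}}{M + q{\left(74,\left(-5\right) 6 W{\left(-3,-4 \right)} \right)}} = \frac{-48088 + \sqrt{7391 - 11607}}{\frac{6284}{2841} + 7 \cdot 74 \left(-5\right) 6 \cdot 9 \left(-3\right)} = \frac{-48088 + \sqrt{-4216}}{\frac{6284}{2841} + 7 \cdot 74 \left(\left(-30\right) \left(-27\right)\right)} = \frac{-48088 + 2 i \sqrt{1054}}{\frac{6284}{2841} + 7 \cdot 74 \cdot 810} = \frac{-48088 + 2 i \sqrt{1054}}{\frac{6284}{2841} + 419580} = \frac{-48088 + 2 i \sqrt{1054}}{\frac{1192033064}{2841}} = \left(-48088 + 2 i \sqrt{1054}\right) \frac{2841}{1192033064} = - \frac{17077251}{149004133} + \frac{2841 i \sqrt{1054}}{596016532}$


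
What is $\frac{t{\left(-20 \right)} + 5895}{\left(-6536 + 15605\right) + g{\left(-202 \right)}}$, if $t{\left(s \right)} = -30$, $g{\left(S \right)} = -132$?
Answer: $\frac{1955}{2979} \approx 0.65626$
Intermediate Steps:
$\frac{t{\left(-20 \right)} + 5895}{\left(-6536 + 15605\right) + g{\left(-202 \right)}} = \frac{-30 + 5895}{\left(-6536 + 15605\right) - 132} = \frac{5865}{9069 - 132} = \frac{5865}{8937} = 5865 \cdot \frac{1}{8937} = \frac{1955}{2979}$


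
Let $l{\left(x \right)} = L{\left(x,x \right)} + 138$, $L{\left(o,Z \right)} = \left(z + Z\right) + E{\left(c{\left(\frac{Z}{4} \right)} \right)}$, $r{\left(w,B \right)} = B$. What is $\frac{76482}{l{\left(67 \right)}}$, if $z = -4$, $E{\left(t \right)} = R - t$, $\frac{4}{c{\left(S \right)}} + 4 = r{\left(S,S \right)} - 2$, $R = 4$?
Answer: $\frac{156606}{419} \approx 373.76$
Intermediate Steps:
$c{\left(S \right)} = \frac{4}{-6 + S}$ ($c{\left(S \right)} = \frac{4}{-4 + \left(S - 2\right)} = \frac{4}{-4 + \left(-2 + S\right)} = \frac{4}{-6 + S}$)
$E{\left(t \right)} = 4 - t$
$L{\left(o,Z \right)} = Z - \frac{4}{-6 + \frac{Z}{4}}$ ($L{\left(o,Z \right)} = \left(-4 + Z\right) + \left(4 - \frac{4}{-6 + \frac{Z}{4}}\right) = Z - \frac{4}{-6 + \frac{Z}{4}}$)
$l{\left(x \right)} = 138 + \frac{-16 + x \left(-24 + x\right)}{-24 + x}$ ($l{\left(x \right)} = \frac{-16 + x \left(-24 + x\right)}{-24 + x} + 138 = 138 + \frac{-16 + x \left(-24 + x\right)}{-24 + x}$)
$\frac{76482}{l{\left(67 \right)}} = \frac{76482}{\frac{1}{-24 + 67} \left(-16 + \left(-24 + 67\right) \left(138 + 67\right)\right)} = \frac{76482}{\frac{1}{43} \left(-16 + 43 \cdot 205\right)} = \frac{76482}{\frac{1}{43} \left(-16 + 8815\right)} = \frac{76482}{\frac{1}{43} \cdot 8799} = \frac{76482}{\frac{8799}{43}} = 76482 \cdot \frac{43}{8799} = \frac{156606}{419}$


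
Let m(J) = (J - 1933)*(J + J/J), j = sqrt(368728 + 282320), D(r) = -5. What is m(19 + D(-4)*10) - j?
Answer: 58920 - 2*sqrt(162762) ≈ 58113.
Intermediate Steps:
j = 2*sqrt(162762) (j = sqrt(651048) = 2*sqrt(162762) ≈ 806.88)
m(J) = (1 + J)*(-1933 + J) (m(J) = (-1933 + J)*(J + 1) = (-1933 + J)*(1 + J) = (1 + J)*(-1933 + J))
m(19 + D(-4)*10) - j = (-1933 + (19 - 5*10)**2 - 1932*(19 - 5*10)) - 2*sqrt(162762) = (-1933 + (19 - 50)**2 - 1932*(19 - 50)) - 2*sqrt(162762) = (-1933 + (-31)**2 - 1932*(-31)) - 2*sqrt(162762) = (-1933 + 961 + 59892) - 2*sqrt(162762) = 58920 - 2*sqrt(162762)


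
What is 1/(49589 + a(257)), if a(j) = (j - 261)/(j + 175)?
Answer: 108/5355611 ≈ 2.0166e-5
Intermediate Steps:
a(j) = (-261 + j)/(175 + j)
1/(49589 + a(257)) = 1/(49589 + (-261 + 257)/(175 + 257)) = 1/(49589 - 4/432) = 1/(49589 + (1/432)*(-4)) = 1/(49589 - 1/108) = 1/(5355611/108) = 108/5355611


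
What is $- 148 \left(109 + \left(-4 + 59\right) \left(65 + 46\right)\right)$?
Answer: $-919672$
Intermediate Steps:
$- 148 \left(109 + \left(-4 + 59\right) \left(65 + 46\right)\right) = - 148 \left(109 + 55 \cdot 111\right) = - 148 \left(109 + 6105\right) = \left(-148\right) 6214 = -919672$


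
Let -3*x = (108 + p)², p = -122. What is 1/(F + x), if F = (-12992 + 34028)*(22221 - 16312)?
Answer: 3/372904976 ≈ 8.0449e-9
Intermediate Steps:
F = 124301724 (F = 21036*5909 = 124301724)
x = -196/3 (x = -(108 - 122)²/3 = -⅓*(-14)² = -⅓*196 = -196/3 ≈ -65.333)
1/(F + x) = 1/(124301724 - 196/3) = 1/(372904976/3) = 3/372904976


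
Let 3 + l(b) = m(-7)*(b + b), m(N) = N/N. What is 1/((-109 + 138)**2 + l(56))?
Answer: 1/950 ≈ 0.0010526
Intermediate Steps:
m(N) = 1
l(b) = -3 + 2*b (l(b) = -3 + 1*(b + b) = -3 + 1*(2*b) = -3 + 2*b)
1/((-109 + 138)**2 + l(56)) = 1/((-109 + 138)**2 + (-3 + 2*56)) = 1/(29**2 + (-3 + 112)) = 1/(841 + 109) = 1/950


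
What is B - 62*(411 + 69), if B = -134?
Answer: -29894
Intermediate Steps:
B - 62*(411 + 69) = -134 - 62*(411 + 69) = -134 - 62*480 = -134 - 29760 = -29894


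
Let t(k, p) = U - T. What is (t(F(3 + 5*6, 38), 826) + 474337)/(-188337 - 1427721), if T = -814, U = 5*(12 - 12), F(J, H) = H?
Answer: -475151/1616058 ≈ -0.29402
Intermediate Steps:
U = 0 (U = 5*0 = 0)
t(k, p) = 814 (t(k, p) = 0 - 1*(-814) = 0 + 814 = 814)
(t(F(3 + 5*6, 38), 826) + 474337)/(-188337 - 1427721) = (814 + 474337)/(-188337 - 1427721) = 475151/(-1616058) = 475151*(-1/1616058) = -475151/1616058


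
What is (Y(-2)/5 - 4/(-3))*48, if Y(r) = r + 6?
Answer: 512/5 ≈ 102.40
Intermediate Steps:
Y(r) = 6 + r
(Y(-2)/5 - 4/(-3))*48 = ((6 - 2)/5 - 4/(-3))*48 = (4*(1/5) - 4*(-1/3))*48 = (4/5 + 4/3)*48 = (32/15)*48 = 512/5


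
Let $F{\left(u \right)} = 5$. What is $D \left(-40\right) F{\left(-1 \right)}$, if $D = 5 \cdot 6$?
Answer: $-6000$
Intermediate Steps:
$D = 30$
$D \left(-40\right) F{\left(-1 \right)} = 30 \left(-40\right) 5 = \left(-1200\right) 5 = -6000$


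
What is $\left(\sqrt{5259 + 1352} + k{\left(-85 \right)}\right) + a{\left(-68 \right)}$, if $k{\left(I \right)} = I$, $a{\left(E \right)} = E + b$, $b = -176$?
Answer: $-329 + \sqrt{6611} \approx -247.69$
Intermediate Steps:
$a{\left(E \right)} = -176 + E$ ($a{\left(E \right)} = E - 176 = -176 + E$)
$\left(\sqrt{5259 + 1352} + k{\left(-85 \right)}\right) + a{\left(-68 \right)} = \left(\sqrt{5259 + 1352} - 85\right) - 244 = \left(\sqrt{6611} - 85\right) - 244 = \left(-85 + \sqrt{6611}\right) - 244 = -329 + \sqrt{6611}$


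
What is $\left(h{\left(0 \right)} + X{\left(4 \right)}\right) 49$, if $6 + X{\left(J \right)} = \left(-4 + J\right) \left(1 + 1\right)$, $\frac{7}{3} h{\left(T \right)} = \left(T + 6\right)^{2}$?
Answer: $462$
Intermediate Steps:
$h{\left(T \right)} = \frac{3 \left(6 + T\right)^{2}}{7}$ ($h{\left(T \right)} = \frac{3 \left(T + 6\right)^{2}}{7} = \frac{3 \left(6 + T\right)^{2}}{7}$)
$X{\left(J \right)} = -14 + 2 J$ ($X{\left(J \right)} = -6 + \left(-4 + J\right) \left(1 + 1\right) = -6 + \left(-4 + J\right) 2 = -6 + \left(-8 + 2 J\right) = -14 + 2 J$)
$\left(h{\left(0 \right)} + X{\left(4 \right)}\right) 49 = \left(\frac{3 \left(6 + 0\right)^{2}}{7} + \left(-14 + 2 \cdot 4\right)\right) 49 = \left(\frac{3 \cdot 6^{2}}{7} + \left(-14 + 8\right)\right) 49 = \left(\frac{3}{7} \cdot 36 - 6\right) 49 = \left(\frac{108}{7} - 6\right) 49 = \frac{66}{7} \cdot 49 = 462$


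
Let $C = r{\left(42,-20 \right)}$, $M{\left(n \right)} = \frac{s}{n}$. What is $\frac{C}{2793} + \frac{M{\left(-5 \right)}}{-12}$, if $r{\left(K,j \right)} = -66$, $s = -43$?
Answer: $- \frac{41353}{55860} \approx -0.7403$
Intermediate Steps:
$M{\left(n \right)} = - \frac{43}{n}$
$C = -66$
$\frac{C}{2793} + \frac{M{\left(-5 \right)}}{-12} = - \frac{66}{2793} + \frac{\left(-43\right) \frac{1}{-5}}{-12} = \left(-66\right) \frac{1}{2793} + \left(-43\right) \left(- \frac{1}{5}\right) \left(- \frac{1}{12}\right) = - \frac{22}{931} + \frac{43}{5} \left(- \frac{1}{12}\right) = - \frac{22}{931} - \frac{43}{60} = - \frac{41353}{55860}$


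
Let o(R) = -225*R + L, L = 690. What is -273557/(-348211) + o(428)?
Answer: -33292180153/348211 ≈ -95609.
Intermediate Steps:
o(R) = 690 - 225*R (o(R) = -225*R + 690 = 690 - 225*R)
-273557/(-348211) + o(428) = -273557/(-348211) + (690 - 225*428) = -273557*(-1/348211) + (690 - 96300) = 273557/348211 - 95610 = -33292180153/348211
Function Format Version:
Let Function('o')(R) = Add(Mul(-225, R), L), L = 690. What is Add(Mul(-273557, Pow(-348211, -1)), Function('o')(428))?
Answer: Rational(-33292180153, 348211) ≈ -95609.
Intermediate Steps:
Function('o')(R) = Add(690, Mul(-225, R)) (Function('o')(R) = Add(Mul(-225, R), 690) = Add(690, Mul(-225, R)))
Add(Mul(-273557, Pow(-348211, -1)), Function('o')(428)) = Add(Mul(-273557, Pow(-348211, -1)), Add(690, Mul(-225, 428))) = Add(Mul(-273557, Rational(-1, 348211)), Add(690, -96300)) = Add(Rational(273557, 348211), -95610) = Rational(-33292180153, 348211)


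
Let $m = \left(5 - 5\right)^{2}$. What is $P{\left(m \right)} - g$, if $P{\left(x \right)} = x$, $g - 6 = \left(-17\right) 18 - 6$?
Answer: $306$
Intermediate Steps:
$m = 0$ ($m = 0^{2} = 0$)
$g = -306$ ($g = 6 - 312 = -306$)
$P{\left(m \right)} - g = 0 - -306 = 0 + 306 = 306$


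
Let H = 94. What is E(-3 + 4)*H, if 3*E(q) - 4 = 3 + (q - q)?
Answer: 658/3 ≈ 219.33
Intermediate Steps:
E(q) = 7/3 (E(q) = 4/3 + (3 + (q - q))/3 = 4/3 + (3 + 0)/3 = 4/3 + (1/3)*3 = 4/3 + 1 = 7/3)
E(-3 + 4)*H = (7/3)*94 = 658/3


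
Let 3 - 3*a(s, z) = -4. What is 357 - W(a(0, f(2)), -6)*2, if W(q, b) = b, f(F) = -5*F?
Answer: 369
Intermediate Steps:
a(s, z) = 7/3 (a(s, z) = 1 - 1/3*(-4) = 1 + 4/3 = 7/3)
357 - W(a(0, f(2)), -6)*2 = 357 - (-6)*2 = 357 - 1*(-12) = 357 + 12 = 369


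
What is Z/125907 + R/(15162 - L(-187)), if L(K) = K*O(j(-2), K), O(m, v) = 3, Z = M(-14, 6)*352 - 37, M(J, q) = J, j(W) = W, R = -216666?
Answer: -1013252991/73319843 ≈ -13.820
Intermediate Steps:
Z = -4965 (Z = -14*352 - 37 = -4928 - 37 = -4965)
L(K) = 3*K (L(K) = K*3 = 3*K)
Z/125907 + R/(15162 - L(-187)) = -4965/125907 - 216666/(15162 - 3*(-187)) = -4965*1/125907 - 216666/(15162 - 1*(-561)) = -1655/41969 - 216666/(15162 + 561) = -1655/41969 - 216666/15723 = -1655/41969 - 216666*1/15723 = -1655/41969 - 24074/1747 = -1013252991/73319843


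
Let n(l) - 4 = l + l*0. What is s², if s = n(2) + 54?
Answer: 3600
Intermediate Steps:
n(l) = 4 + l (n(l) = 4 + (l + l*0) = 4 + (l + 0) = 4 + l)
s = 60 (s = (4 + 2) + 54 = 6 + 54 = 60)
s² = 60² = 3600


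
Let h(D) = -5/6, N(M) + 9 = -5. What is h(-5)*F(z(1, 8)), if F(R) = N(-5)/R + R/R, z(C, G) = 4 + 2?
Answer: 10/9 ≈ 1.1111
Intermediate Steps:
N(M) = -14 (N(M) = -9 - 5 = -14)
h(D) = -⅚ (h(D) = -5*⅙ = -⅚)
z(C, G) = 6
F(R) = 1 - 14/R (F(R) = -14/R + R/R = -14/R + 1 = 1 - 14/R)
h(-5)*F(z(1, 8)) = -5*(-14 + 6)/(6*6) = -5*(-8)/36 = -⅚*(-4/3) = 10/9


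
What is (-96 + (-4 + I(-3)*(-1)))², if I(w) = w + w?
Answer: 8836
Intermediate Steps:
I(w) = 2*w
(-96 + (-4 + I(-3)*(-1)))² = (-96 + (-4 + (2*(-3))*(-1)))² = (-96 + (-4 - 6*(-1)))² = (-96 + (-4 + 6))² = (-96 + 2)² = (-94)² = 8836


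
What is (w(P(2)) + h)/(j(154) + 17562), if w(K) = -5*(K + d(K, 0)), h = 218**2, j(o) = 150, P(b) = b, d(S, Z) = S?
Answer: 2969/1107 ≈ 2.6820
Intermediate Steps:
h = 47524
w(K) = -10*K (w(K) = -5*(K + K) = -10*K)
(w(P(2)) + h)/(j(154) + 17562) = (-10*2 + 47524)/(150 + 17562) = (-20 + 47524)/17712 = 47504*(1/17712) = 2969/1107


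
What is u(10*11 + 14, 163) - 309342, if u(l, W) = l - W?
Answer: -309381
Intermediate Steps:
u(10*11 + 14, 163) - 309342 = ((10*11 + 14) - 1*163) - 309342 = ((110 + 14) - 163) - 309342 = (124 - 163) - 309342 = -39 - 309342 = -309381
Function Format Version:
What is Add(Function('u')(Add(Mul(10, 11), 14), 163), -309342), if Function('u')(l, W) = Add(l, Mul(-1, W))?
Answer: -309381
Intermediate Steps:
Add(Function('u')(Add(Mul(10, 11), 14), 163), -309342) = Add(Add(Add(Mul(10, 11), 14), Mul(-1, 163)), -309342) = Add(Add(Add(110, 14), -163), -309342) = Add(Add(124, -163), -309342) = Add(-39, -309342) = -309381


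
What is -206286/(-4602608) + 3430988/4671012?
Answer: 2094382149767/2687354649912 ≈ 0.77935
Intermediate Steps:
-206286/(-4602608) + 3430988/4671012 = -206286*(-1/4602608) + 3430988*(1/4671012) = 103143/2301304 + 857747/1167753 = 2094382149767/2687354649912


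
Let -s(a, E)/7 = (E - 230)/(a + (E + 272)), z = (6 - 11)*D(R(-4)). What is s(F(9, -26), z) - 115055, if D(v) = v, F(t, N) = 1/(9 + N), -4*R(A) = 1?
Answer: -2137267850/18577 ≈ -1.1505e+5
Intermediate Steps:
R(A) = -1/4 (R(A) = -1/4*1 = -1/4)
z = 5/4 (z = (6 - 11)*(-1/4) = -5*(-1/4) = 5/4 ≈ 1.2500)
s(a, E) = -7*(-230 + E)/(272 + E + a) (s(a, E) = -7*(E - 230)/(a + (E + 272)) = -7*(-230 + E)/(a + (272 + E)) = -7*(-230 + E)/(272 + E + a))
s(F(9, -26), z) - 115055 = 7*(230 - 1*5/4)/(272 + 5/4 + 1/(9 - 26)) - 115055 = 7*(230 - 5/4)/(272 + 5/4 + 1/(-17)) - 115055 = 7*(915/4)/(272 + 5/4 - 1/17) - 115055 = 7*(915/4)/(18577/68) - 115055 = 7*(68/18577)*(915/4) - 115055 = 108885/18577 - 115055 = -2137267850/18577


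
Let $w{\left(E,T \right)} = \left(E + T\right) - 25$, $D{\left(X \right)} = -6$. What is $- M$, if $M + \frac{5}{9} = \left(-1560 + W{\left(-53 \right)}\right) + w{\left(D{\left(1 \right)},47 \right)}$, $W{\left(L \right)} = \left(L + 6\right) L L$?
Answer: $\frac{1202108}{9} \approx 1.3357 \cdot 10^{5}$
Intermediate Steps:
$W{\left(L \right)} = L^{2} \left(6 + L\right)$ ($W{\left(L \right)} = \left(6 + L\right) L^{2} = L^{2} \left(6 + L\right)$)
$w{\left(E,T \right)} = -25 + E + T$
$M = - \frac{1202108}{9}$ ($M = - \frac{5}{9} + \left(\left(-1560 + \left(-53\right)^{2} \left(6 - 53\right)\right) - -16\right) = - \frac{5}{9} + \left(\left(-1560 + 2809 \left(-47\right)\right) + 16\right) = - \frac{5}{9} + \left(\left(-1560 - 132023\right) + 16\right) = - \frac{5}{9} + \left(-133583 + 16\right) = - \frac{5}{9} - 133567 = - \frac{1202108}{9} \approx -1.3357 \cdot 10^{5}$)
$- M = \left(-1\right) \left(- \frac{1202108}{9}\right) = \frac{1202108}{9}$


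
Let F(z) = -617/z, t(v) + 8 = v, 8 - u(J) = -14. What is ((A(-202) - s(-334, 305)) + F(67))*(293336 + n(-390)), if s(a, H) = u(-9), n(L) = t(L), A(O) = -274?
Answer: -5990289162/67 ≈ -8.9407e+7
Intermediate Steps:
u(J) = 22 (u(J) = 8 - 1*(-14) = 8 + 14 = 22)
t(v) = -8 + v
n(L) = -8 + L
s(a, H) = 22
((A(-202) - s(-334, 305)) + F(67))*(293336 + n(-390)) = ((-274 - 1*22) - 617/67)*(293336 + (-8 - 390)) = ((-274 - 22) - 617*1/67)*(293336 - 398) = (-296 - 617/67)*292938 = -20449/67*292938 = -5990289162/67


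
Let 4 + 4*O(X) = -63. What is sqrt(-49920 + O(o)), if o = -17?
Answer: I*sqrt(199747)/2 ≈ 223.47*I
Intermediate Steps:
O(X) = -67/4 (O(X) = -1 + (1/4)*(-63) = -1 - 63/4 = -67/4)
sqrt(-49920 + O(o)) = sqrt(-49920 - 67/4) = sqrt(-199747/4) = I*sqrt(199747)/2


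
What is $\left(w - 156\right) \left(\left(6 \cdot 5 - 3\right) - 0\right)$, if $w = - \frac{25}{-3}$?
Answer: $-3987$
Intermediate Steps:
$w = \frac{25}{3}$ ($w = \left(-25\right) \left(- \frac{1}{3}\right) = \frac{25}{3} \approx 8.3333$)
$\left(w - 156\right) \left(\left(6 \cdot 5 - 3\right) - 0\right) = \left(\frac{25}{3} - 156\right) \left(\left(6 \cdot 5 - 3\right) - 0\right) = - \frac{443 \left(\left(30 - 3\right) + 0\right)}{3} = - \frac{443 \left(27 + 0\right)}{3} = \left(- \frac{443}{3}\right) 27 = -3987$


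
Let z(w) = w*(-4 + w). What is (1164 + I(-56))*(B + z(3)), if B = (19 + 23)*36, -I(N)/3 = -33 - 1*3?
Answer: 1919448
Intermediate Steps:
I(N) = 108 (I(N) = -3*(-33 - 1*3) = -3*(-33 - 3) = -3*(-36) = 108)
B = 1512 (B = 42*36 = 1512)
(1164 + I(-56))*(B + z(3)) = (1164 + 108)*(1512 + 3*(-4 + 3)) = 1272*(1512 + 3*(-1)) = 1272*(1512 - 3) = 1272*1509 = 1919448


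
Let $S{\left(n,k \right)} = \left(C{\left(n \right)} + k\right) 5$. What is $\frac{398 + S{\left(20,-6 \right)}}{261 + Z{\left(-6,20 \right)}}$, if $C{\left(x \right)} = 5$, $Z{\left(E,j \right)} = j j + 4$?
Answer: $\frac{393}{665} \approx 0.59098$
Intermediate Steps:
$Z{\left(E,j \right)} = 4 + j^{2}$ ($Z{\left(E,j \right)} = j^{2} + 4 = 4 + j^{2}$)
$S{\left(n,k \right)} = 25 + 5 k$ ($S{\left(n,k \right)} = \left(5 + k\right) 5 = 25 + 5 k$)
$\frac{398 + S{\left(20,-6 \right)}}{261 + Z{\left(-6,20 \right)}} = \frac{398 + \left(25 + 5 \left(-6\right)\right)}{261 + \left(4 + 20^{2}\right)} = \frac{398 + \left(25 - 30\right)}{261 + \left(4 + 400\right)} = \frac{398 - 5}{261 + 404} = \frac{393}{665}$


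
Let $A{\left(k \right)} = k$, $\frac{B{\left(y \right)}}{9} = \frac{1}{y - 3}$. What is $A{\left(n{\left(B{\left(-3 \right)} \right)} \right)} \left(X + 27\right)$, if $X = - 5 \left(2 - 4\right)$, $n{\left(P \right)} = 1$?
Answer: $37$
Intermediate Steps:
$B{\left(y \right)} = \frac{9}{-3 + y}$ ($B{\left(y \right)} = \frac{9}{y - 3} = \frac{9}{-3 + y}$)
$X = 10$ ($X = \left(-5\right) \left(-2\right) = 10$)
$A{\left(n{\left(B{\left(-3 \right)} \right)} \right)} \left(X + 27\right) = 1 \left(10 + 27\right) = 1 \cdot 37 = 37$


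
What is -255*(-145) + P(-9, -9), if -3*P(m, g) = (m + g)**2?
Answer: 36867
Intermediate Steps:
P(m, g) = -(g + m)**2/3 (P(m, g) = -(m + g)**2/3 = -(g + m)**2/3)
-255*(-145) + P(-9, -9) = -255*(-145) - (-9 - 9)**2/3 = 36975 - 1/3*(-18)**2 = 36975 - 1/3*324 = 36975 - 108 = 36867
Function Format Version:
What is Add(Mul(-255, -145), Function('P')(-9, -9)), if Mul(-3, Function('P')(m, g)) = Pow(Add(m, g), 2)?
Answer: 36867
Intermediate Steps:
Function('P')(m, g) = Mul(Rational(-1, 3), Pow(Add(g, m), 2)) (Function('P')(m, g) = Mul(Rational(-1, 3), Pow(Add(m, g), 2)) = Mul(Rational(-1, 3), Pow(Add(g, m), 2)))
Add(Mul(-255, -145), Function('P')(-9, -9)) = Add(Mul(-255, -145), Mul(Rational(-1, 3), Pow(Add(-9, -9), 2))) = Add(36975, Mul(Rational(-1, 3), Pow(-18, 2))) = Add(36975, Mul(Rational(-1, 3), 324)) = Add(36975, -108) = 36867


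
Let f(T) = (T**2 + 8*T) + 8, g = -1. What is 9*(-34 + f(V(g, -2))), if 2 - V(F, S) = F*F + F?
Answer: -54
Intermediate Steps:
V(F, S) = 2 - F - F**2 (V(F, S) = 2 - (F*F + F) = 2 - (F**2 + F) = 2 - (F + F**2) = 2 + (-F - F**2) = 2 - F - F**2)
f(T) = 8 + T**2 + 8*T
9*(-34 + f(V(g, -2))) = 9*(-34 + (8 + (2 - 1*(-1) - 1*(-1)**2)**2 + 8*(2 - 1*(-1) - 1*(-1)**2))) = 9*(-34 + (8 + (2 + 1 - 1*1)**2 + 8*(2 + 1 - 1*1))) = 9*(-34 + (8 + (2 + 1 - 1)**2 + 8*(2 + 1 - 1))) = 9*(-34 + (8 + 2**2 + 8*2)) = 9*(-34 + (8 + 4 + 16)) = 9*(-34 + 28) = 9*(-6) = -54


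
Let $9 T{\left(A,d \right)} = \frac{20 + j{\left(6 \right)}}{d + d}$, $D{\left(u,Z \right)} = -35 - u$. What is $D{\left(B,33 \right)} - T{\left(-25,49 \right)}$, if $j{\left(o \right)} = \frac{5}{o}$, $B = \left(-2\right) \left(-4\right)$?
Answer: $- \frac{227681}{5292} \approx -43.024$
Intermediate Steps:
$B = 8$
$T{\left(A,d \right)} = \frac{125}{108 d}$ ($T{\left(A,d \right)} = \frac{\left(20 + \frac{5}{6}\right) \frac{1}{d + d}}{9} = \frac{\left(20 + 5 \cdot \frac{1}{6}\right) \frac{1}{2 d}}{9} = \frac{\left(20 + \frac{5}{6}\right) \frac{1}{2 d}}{9} = \frac{\frac{125}{6} \frac{1}{2 d}}{9} = \frac{\frac{125}{12} \frac{1}{d}}{9} = \frac{125}{108 d}$)
$D{\left(B,33 \right)} - T{\left(-25,49 \right)} = \left(-35 - 8\right) - \frac{125}{108 \cdot 49} = \left(-35 - 8\right) - \frac{125}{108} \cdot \frac{1}{49} = -43 - \frac{125}{5292} = - \frac{227681}{5292}$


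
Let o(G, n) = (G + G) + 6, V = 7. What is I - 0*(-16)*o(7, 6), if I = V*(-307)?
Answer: -2149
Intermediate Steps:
o(G, n) = 6 + 2*G (o(G, n) = 2*G + 6 = 6 + 2*G)
I = -2149 (I = 7*(-307) = -2149)
I - 0*(-16)*o(7, 6) = -2149 - 0*(-16)*(6 + 2*7) = -2149 - 0*(6 + 14) = -2149 - 0*20 = -2149 - 1*0 = -2149 + 0 = -2149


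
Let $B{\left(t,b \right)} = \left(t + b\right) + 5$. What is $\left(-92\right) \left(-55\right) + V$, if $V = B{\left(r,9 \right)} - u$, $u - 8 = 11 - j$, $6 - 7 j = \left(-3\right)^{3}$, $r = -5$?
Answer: $\frac{35383}{7} \approx 5054.7$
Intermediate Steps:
$B{\left(t,b \right)} = 5 + b + t$ ($B{\left(t,b \right)} = \left(b + t\right) + 5 = 5 + b + t$)
$j = \frac{33}{7}$ ($j = \frac{6}{7} - \frac{\left(-3\right)^{3}}{7} = \frac{6}{7} - - \frac{27}{7} = \frac{6}{7} + \frac{27}{7} = \frac{33}{7} \approx 4.7143$)
$u = \frac{100}{7}$ ($u = 8 + \left(11 - \frac{33}{7}\right) = 8 + \frac{44}{7} = \frac{100}{7} \approx 14.286$)
$V = - \frac{37}{7}$ ($V = \left(5 + 9 - 5\right) - \frac{100}{7} = 9 - \frac{100}{7} = - \frac{37}{7} \approx -5.2857$)
$\left(-92\right) \left(-55\right) + V = \left(-92\right) \left(-55\right) - \frac{37}{7} = 5060 - \frac{37}{7} = \frac{35383}{7}$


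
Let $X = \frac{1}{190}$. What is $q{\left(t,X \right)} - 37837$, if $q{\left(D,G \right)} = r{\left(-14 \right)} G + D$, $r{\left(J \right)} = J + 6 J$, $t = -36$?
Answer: $- \frac{3597984}{95} \approx -37874.0$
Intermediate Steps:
$r{\left(J \right)} = 7 J$
$X = \frac{1}{190} \approx 0.0052632$
$q{\left(D,G \right)} = D - 98 G$ ($q{\left(D,G \right)} = 7 \left(-14\right) G + D = - 98 G + D = D - 98 G$)
$q{\left(t,X \right)} - 37837 = \left(-36 - \frac{49}{95}\right) - 37837 = - \frac{3469}{95} - 37837 = - \frac{3597984}{95}$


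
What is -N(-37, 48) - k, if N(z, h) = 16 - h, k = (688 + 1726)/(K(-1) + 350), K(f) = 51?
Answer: 10418/401 ≈ 25.980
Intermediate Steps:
k = 2414/401 (k = (688 + 1726)/(51 + 350) = 2414/401 ≈ 6.0200)
-N(-37, 48) - k = -(16 - 1*48) - 1*2414/401 = -(16 - 48) - 2414/401 = -1*(-32) - 2414/401 = 32 - 2414/401 = 10418/401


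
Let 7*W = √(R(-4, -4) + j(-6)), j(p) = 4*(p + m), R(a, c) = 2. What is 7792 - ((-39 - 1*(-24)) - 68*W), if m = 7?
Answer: 7807 + 68*√6/7 ≈ 7830.8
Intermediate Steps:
j(p) = 28 + 4*p (j(p) = 4*(p + 7) = 4*(7 + p) = 28 + 4*p)
W = √6/7 (W = √(2 + (28 + 4*(-6)))/7 = √(2 + (28 - 24))/7 = √(2 + 4)/7 = √6/7 ≈ 0.34993)
7792 - ((-39 - 1*(-24)) - 68*W) = 7792 - ((-39 - 1*(-24)) - 68*√6/7) = 7792 - ((-39 + 24) - 68*√6/7) = 7792 - (-15 - 68*√6/7) = 7792 + (15 + 68*√6/7) = 7807 + 68*√6/7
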